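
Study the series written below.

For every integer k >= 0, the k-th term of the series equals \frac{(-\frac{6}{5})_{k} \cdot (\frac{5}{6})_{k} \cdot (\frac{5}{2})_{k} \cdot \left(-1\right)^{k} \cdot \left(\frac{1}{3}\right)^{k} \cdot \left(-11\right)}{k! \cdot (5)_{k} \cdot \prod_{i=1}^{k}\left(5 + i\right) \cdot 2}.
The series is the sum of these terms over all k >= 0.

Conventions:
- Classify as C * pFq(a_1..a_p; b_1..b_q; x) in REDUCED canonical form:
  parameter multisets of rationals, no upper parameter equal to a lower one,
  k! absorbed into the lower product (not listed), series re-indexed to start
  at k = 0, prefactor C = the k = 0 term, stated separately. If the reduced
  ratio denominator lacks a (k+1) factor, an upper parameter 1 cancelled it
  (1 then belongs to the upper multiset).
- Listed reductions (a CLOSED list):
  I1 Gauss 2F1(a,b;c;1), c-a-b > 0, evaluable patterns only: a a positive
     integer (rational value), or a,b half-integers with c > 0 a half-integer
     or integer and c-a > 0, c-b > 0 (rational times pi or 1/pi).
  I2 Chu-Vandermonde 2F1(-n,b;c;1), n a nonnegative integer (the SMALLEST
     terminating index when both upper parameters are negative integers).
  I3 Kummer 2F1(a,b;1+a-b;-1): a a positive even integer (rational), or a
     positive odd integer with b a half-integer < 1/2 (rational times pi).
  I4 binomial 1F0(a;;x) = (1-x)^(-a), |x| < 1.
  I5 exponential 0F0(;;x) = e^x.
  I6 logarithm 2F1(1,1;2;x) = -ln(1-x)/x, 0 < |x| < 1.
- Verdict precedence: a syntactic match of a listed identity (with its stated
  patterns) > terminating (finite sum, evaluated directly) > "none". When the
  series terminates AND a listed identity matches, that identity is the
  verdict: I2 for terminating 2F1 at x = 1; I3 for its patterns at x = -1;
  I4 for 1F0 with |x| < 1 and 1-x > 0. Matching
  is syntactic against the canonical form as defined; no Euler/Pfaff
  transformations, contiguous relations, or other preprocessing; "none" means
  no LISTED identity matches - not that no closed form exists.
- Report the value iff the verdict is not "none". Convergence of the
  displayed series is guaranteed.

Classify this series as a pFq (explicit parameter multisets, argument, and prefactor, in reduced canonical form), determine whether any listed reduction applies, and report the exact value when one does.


x = -\frac{1}{3} here; the reduced form reads 3F2, upper {-\frac{6}{5}, \frac{5}{6}, \frac{5}{2}}, lower {5, 6}, C = -\frac{11}{2}. Verdict: none here - no I1-I6 shape fits x = -\frac{1}{3} with lower {5, 6}.

Key observation: from the first term -\frac{11}{2}: the lower running product (C = -11/2) is a rising factorial.
Step ratio: r(k) = -\frac{1}{3} * (k-\frac{6}{5}) (k+\frac{5}{6}) (k+\frac{5}{2}) / [(k+5) (k+6) (k+1)] - rational in k. x = -\frac{1}{3}; t_0 = -\frac{11}{2}; negate the roots.


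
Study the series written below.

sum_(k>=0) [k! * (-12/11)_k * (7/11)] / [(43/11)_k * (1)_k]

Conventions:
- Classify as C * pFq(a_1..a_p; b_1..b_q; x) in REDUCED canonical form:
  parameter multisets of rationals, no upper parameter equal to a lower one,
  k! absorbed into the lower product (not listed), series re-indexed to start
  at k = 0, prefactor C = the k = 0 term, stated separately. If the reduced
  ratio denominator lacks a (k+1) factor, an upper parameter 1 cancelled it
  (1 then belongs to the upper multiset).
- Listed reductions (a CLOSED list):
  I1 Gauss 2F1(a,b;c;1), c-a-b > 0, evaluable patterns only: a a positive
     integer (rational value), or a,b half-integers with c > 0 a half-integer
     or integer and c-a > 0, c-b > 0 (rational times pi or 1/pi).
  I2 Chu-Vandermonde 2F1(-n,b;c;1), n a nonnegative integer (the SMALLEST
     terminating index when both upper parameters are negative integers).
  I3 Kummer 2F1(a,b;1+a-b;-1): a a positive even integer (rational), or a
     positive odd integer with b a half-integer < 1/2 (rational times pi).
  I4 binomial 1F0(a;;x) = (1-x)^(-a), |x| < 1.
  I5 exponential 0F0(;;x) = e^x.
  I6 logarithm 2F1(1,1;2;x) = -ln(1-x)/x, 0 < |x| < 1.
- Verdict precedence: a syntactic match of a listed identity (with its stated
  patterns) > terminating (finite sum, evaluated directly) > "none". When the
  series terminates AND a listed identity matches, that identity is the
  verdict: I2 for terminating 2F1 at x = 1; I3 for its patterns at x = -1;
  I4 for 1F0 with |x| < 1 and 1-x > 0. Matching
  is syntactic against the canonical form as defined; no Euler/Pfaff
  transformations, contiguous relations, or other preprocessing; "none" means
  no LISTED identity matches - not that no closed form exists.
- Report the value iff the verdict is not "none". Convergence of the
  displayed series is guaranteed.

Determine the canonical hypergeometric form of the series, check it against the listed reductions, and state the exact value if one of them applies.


Reduced: x = 1, 2F1, upper = {-12/11, 1}, lower = {43/11}, C = 7/11. Verdict: Gauss (I1, integer-parameter pattern) matches (x = 1: the Gamma ratio telescopes since c-a-b = 4 > 0 and a = 1 in Z>0). Its exact value is 56/121.

Key observation: x = 1 and (1)_k (C = 7/11, x = 1) is k! itself.
Term ratio: r(k) = 1 * (k-12/11) (k+1) / [(k+43/11) (k+1)] - rational in k. x = 1; t_0 = 7/11; negate the roots.


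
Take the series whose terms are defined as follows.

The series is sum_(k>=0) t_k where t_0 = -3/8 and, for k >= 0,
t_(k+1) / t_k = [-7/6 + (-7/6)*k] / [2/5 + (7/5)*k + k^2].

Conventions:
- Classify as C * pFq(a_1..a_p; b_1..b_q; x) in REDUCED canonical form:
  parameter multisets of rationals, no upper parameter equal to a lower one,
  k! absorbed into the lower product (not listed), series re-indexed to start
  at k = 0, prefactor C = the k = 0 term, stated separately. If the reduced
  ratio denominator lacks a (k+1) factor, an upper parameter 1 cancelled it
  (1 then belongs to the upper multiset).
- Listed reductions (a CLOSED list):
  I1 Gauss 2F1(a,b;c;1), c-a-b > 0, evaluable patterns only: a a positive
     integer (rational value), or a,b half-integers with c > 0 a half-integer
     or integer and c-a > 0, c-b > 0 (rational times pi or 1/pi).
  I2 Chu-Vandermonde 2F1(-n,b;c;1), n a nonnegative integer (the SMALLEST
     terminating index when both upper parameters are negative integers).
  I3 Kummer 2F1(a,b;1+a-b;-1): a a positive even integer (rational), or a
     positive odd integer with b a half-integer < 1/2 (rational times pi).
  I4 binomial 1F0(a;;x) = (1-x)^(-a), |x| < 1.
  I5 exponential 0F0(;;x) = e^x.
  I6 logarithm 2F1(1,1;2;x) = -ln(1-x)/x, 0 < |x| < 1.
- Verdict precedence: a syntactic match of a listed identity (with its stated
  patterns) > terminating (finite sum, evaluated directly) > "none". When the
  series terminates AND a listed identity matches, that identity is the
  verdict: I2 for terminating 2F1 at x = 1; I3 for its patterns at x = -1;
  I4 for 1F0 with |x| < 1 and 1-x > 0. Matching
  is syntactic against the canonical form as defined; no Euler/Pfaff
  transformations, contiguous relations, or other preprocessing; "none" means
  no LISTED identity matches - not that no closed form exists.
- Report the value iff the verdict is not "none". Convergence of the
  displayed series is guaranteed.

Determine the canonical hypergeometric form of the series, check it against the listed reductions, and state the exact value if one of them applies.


Prefactor -3/8, argument -7/6: 1F1 with upper {1} over lower {2/5}. Verdict: none here - no I1-I6 shape fits x = -7/6 with lower {2/5}.

Key observation: t_0 = -3/8 here, and factor the ratio over Q (prefactor -3/8): negated roots = parameters.
Consecutive-term ratio: r(k) = (-7/6) * (k+1) / [(k+2/5) (k+1)] - poly over poly, x = (-7/6) from leading terms; C = -3/8 at k = 0.


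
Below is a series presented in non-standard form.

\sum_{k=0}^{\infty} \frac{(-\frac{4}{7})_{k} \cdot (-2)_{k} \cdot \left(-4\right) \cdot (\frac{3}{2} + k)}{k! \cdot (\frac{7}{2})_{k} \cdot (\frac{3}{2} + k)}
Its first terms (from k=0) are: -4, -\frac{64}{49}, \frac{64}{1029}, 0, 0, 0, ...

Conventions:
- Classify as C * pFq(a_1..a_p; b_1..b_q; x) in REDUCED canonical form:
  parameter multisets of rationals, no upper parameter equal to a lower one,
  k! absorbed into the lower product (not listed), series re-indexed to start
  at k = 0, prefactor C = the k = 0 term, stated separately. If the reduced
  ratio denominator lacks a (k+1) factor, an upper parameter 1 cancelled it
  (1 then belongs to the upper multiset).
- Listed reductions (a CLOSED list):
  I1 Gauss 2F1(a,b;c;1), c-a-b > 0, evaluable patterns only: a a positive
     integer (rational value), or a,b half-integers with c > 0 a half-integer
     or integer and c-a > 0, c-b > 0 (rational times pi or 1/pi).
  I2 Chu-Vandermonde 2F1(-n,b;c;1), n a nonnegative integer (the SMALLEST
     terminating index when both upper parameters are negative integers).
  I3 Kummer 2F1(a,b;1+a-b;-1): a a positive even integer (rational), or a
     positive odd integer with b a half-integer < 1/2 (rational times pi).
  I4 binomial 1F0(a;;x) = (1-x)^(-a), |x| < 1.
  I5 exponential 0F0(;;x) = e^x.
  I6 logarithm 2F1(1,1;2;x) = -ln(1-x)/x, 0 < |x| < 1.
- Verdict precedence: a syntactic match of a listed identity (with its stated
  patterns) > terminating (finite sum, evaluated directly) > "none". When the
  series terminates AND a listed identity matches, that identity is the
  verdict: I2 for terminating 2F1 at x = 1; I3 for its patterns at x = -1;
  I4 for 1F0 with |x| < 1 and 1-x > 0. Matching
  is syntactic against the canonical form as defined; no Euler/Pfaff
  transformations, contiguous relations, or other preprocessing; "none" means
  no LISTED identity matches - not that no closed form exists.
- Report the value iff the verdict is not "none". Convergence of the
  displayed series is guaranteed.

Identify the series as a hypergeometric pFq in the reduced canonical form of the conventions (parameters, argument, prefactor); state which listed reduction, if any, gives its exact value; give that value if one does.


The series (x = 1) is 2F1: upper {-2, -\frac{4}{7}}, lower {\frac{7}{2}}, prefactor -4. Verdict: Vandermonde's identity (I2) applies (terminating 2F1 at x = 1 with n = 2, b = -4/7, c = \frac{7}{2}). Exact value: -\frac{5396}{1029}.

Key step: t_0 = -4 here, and k + 3/2 divides numerator and denominator alike; prefactor -4 after cancelling.
Ratio: r(k) = 1 * (k-2) (k-\frac{4}{7}) / [(k+\frac{7}{2}) (k+1)] - rational; roots negated = parameters, x = 1, C = -4.


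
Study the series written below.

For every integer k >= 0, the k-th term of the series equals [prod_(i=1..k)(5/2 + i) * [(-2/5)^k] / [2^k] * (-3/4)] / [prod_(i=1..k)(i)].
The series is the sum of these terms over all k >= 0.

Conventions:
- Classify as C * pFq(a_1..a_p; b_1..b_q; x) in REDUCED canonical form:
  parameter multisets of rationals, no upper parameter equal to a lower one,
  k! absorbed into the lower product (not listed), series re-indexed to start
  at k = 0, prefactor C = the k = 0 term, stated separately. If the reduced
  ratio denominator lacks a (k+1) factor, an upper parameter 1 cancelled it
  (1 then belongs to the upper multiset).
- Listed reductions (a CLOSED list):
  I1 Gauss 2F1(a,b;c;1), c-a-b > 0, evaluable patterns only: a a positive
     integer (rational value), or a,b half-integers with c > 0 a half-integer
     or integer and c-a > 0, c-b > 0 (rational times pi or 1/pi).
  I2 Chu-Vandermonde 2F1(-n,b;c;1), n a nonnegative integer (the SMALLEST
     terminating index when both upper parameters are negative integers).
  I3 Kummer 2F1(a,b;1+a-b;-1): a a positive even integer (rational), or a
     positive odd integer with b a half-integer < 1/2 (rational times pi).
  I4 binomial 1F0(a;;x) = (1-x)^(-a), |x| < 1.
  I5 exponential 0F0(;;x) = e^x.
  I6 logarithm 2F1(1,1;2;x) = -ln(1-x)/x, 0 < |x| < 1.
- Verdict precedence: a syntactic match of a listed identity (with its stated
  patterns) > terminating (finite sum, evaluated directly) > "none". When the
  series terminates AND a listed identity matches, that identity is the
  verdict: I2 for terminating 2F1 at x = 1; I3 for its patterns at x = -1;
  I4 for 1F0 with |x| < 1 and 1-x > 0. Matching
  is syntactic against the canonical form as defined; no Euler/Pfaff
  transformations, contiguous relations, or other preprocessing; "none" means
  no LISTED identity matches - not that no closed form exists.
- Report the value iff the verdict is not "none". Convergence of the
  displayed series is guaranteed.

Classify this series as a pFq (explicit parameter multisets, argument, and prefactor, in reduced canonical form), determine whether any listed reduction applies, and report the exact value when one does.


Key observation: t_0 = -3/4 here, and the product of the first k integers (C = -3/4, x = -1/5) is k!.
Step ratio: r(k) = (-1/5) * (k+7/2) / [(k+1)] - rational in k. x = (-1/5); t_0 = -3/4; negate the roots.

Classification (C = -3/4): 1F0 with upper {7/2}, lower {-}, argument x = -1/5. Verdict (x = -1/5): the binomial series (I4) applies (the 1F0 binomial series: exponent -7/2, x = -1/5). Value: (-3/4) * (6/5)^(-7/2).


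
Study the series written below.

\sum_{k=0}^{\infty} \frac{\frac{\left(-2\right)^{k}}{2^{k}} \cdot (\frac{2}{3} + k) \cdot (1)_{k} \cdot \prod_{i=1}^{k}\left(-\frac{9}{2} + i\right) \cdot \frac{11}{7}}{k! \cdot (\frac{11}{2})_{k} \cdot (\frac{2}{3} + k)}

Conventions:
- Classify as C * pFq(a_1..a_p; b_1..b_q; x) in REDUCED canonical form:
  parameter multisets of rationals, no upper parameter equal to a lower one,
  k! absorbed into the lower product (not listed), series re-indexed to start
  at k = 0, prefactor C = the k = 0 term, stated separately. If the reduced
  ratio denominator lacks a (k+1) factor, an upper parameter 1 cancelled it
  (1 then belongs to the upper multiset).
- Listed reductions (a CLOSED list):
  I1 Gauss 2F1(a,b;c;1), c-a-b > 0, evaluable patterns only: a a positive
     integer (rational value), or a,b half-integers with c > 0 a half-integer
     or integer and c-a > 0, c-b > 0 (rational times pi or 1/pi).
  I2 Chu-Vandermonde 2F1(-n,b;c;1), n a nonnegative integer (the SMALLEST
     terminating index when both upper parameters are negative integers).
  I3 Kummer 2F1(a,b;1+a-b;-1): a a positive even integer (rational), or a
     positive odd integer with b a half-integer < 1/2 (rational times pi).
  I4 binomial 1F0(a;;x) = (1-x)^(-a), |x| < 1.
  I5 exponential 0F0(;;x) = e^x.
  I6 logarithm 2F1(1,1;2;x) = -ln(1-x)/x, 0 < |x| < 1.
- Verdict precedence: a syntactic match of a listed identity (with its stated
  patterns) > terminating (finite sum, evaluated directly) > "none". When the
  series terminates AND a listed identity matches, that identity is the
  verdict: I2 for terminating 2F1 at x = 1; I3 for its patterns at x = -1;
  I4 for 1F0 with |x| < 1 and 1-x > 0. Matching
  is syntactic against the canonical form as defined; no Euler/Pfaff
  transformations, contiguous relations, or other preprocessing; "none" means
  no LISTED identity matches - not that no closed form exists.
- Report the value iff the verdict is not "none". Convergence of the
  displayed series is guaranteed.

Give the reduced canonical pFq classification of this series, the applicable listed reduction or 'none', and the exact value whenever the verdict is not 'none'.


Classification (C = \frac{11}{7}): 2F1 with upper {-\frac{7}{2}, 1}, lower {\frac{11}{2}}, argument x = -1. Verdict at x = -1: the Kummer evaluation I3 matches (x = -1; c = \frac{11}{2} equals 1+a-b for upper {-\frac{7}{2}, 1}: listed pattern). Exact value: \frac{495}{512} \cdot \pi.

The tell: from the first term \frac{11}{7}: the two k-th powers (C = 11/7) combine into one argument.
Adjacent-term ratio: r(k) = -1 * (k-\frac{7}{2}) (k+1) / [(k+\frac{11}{2}) (k+1)] - rational; roots negated = parameters, x = -1, C = \frac{11}{7}.


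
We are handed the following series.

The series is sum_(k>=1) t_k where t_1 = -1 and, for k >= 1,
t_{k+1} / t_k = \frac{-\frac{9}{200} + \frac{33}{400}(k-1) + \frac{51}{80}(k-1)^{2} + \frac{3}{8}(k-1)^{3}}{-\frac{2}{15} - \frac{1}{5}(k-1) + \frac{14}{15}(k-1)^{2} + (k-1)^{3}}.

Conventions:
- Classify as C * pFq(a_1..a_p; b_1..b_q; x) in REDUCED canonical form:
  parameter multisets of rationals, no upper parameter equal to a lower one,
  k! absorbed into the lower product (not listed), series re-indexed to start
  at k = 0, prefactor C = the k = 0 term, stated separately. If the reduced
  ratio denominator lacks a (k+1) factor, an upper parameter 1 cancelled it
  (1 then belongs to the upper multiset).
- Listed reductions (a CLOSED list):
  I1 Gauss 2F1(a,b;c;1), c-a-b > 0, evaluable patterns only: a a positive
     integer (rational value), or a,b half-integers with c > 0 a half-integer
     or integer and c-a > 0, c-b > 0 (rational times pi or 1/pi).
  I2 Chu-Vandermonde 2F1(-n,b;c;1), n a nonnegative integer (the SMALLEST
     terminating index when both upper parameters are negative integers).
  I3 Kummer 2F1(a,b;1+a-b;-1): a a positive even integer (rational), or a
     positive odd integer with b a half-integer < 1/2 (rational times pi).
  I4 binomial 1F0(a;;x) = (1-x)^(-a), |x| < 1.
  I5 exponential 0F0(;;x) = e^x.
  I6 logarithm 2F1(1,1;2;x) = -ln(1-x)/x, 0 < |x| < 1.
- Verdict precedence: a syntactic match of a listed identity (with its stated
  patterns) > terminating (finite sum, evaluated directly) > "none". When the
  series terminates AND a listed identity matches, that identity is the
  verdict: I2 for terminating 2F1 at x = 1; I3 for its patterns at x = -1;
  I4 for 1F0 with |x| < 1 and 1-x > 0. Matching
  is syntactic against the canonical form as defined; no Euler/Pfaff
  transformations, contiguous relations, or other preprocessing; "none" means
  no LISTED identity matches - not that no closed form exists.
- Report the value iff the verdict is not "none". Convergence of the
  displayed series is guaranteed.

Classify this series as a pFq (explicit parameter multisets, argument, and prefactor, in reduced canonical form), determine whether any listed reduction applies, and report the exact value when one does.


Prefactor -1, argument \frac{3}{8}: 3F2 with upper {-\frac{1}{5}, \frac{2}{5}, \frac{3}{2}} over lower {-\frac{2}{5}, \frac{1}{3}}. Verdict: none - at argument \frac{3}{8} the multisets {-\frac{1}{5}, \frac{2}{5}, \frac{3}{2}} ; {-\frac{2}{5}, \frac{1}{3}} match no listed identity.

Key observation: t_0 = -1 here, and roots of the ratio polynomials (prefactor -1) are the negated parameters.
Ratio: r(k) = \frac{3}{8} * (k-\frac{1}{5}) (k+\frac{2}{5}) (k+\frac{3}{2}) / [(k-\frac{2}{5}) (k+\frac{1}{3}) (k+1)] - rational in k, leading ratio \frac{3}{8}; with t_0 = -1, classification follows.


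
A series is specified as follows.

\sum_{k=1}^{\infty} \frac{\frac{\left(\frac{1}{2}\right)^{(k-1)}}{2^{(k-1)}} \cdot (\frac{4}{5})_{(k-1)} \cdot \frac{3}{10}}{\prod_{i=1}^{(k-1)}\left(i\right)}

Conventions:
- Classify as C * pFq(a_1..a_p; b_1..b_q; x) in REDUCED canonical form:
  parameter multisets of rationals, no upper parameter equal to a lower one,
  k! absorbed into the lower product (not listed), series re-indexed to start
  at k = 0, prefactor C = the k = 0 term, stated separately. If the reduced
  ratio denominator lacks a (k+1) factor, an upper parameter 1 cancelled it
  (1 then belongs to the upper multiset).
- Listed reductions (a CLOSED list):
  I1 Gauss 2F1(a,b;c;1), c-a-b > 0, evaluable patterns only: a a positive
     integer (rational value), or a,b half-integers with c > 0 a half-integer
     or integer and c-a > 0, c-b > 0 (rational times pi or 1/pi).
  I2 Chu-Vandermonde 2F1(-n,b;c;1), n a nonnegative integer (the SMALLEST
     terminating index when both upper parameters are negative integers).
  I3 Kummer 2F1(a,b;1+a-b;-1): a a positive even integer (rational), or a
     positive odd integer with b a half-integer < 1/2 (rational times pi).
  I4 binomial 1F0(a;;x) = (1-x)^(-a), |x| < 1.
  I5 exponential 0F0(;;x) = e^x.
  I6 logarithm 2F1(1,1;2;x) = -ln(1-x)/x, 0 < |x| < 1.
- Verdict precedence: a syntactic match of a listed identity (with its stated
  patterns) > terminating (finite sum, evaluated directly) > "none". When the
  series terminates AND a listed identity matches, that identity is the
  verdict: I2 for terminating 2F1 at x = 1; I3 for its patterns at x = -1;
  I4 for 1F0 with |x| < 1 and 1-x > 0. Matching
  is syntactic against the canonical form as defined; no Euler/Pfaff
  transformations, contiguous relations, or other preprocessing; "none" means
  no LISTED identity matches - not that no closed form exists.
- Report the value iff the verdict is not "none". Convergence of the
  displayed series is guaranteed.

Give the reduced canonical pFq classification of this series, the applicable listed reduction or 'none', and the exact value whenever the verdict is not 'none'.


Canonical form: C = \frac{3}{10} times 1F0 with upper {\frac{4}{5}}, lower {-}, x = \frac{1}{4}. Verdict (x = \frac{1}{4}): the binomial series (I4) applies (the 1F0 binomial series: exponent -4/5, x = \frac{1}{4}). Hence: \frac{3}{10} \cdot \left(\frac{3}{4}\right)^{-\frac{4}{5}}.

Structural cue: x = \frac{1}{4} and the product of the first k integers (C = 3/10, x = 1/4) is k!.
Consecutive-term ratio: r(k) = \frac{1}{4} * (k+\frac{4}{5}) / [(k+1)] - rational; roots negated = parameters, x = \frac{1}{4}, C = \frac{3}{10}.


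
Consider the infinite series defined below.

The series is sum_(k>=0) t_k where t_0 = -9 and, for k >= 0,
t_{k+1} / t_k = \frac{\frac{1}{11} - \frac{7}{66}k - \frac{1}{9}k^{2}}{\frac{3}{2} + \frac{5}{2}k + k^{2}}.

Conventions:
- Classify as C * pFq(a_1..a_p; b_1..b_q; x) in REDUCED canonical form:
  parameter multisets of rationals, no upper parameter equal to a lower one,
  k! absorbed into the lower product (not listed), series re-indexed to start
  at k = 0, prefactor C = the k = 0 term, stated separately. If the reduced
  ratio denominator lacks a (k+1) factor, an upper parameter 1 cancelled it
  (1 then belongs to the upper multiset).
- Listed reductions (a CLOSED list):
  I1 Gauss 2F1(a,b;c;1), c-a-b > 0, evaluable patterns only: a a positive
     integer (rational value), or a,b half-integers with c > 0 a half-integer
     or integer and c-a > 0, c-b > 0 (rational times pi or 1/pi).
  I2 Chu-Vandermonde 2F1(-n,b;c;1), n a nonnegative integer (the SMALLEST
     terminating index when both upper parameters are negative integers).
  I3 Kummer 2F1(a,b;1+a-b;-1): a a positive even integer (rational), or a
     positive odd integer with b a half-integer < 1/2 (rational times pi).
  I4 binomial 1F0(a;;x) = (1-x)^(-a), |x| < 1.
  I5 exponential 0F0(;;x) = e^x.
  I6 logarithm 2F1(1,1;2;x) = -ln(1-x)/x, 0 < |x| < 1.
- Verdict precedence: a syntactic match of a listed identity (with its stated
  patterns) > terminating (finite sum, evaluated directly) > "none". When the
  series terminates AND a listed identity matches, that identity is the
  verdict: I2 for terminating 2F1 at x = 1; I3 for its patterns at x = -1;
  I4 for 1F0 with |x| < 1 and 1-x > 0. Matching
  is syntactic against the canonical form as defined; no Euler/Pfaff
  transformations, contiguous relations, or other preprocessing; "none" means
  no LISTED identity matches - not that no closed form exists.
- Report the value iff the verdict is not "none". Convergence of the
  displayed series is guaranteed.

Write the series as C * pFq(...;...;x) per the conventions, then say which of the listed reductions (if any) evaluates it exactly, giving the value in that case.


x = -\frac{1}{9} here; the reduced form reads 1F0, upper {-\frac{6}{11}}, lower {-}, C = -9. Verdict: binomial (I4) fires (the 1F0 binomial series: exponent 6/11, x = -\frac{1}{9}). Hence: \left(-9\right) \cdot \left(\frac{10}{9}\right)^{\frac{6}{11}}.

Key step: x = -\frac{1}{9} and cancel k + 3/2 from the displayed ratio first; then C = -9.
Consecutive-term ratio: r(k) = -\frac{1}{9} * (k-\frac{6}{11}) / [(k+1)] - poly over poly, x = -\frac{1}{9} from leading terms; C = -9 at k = 0.


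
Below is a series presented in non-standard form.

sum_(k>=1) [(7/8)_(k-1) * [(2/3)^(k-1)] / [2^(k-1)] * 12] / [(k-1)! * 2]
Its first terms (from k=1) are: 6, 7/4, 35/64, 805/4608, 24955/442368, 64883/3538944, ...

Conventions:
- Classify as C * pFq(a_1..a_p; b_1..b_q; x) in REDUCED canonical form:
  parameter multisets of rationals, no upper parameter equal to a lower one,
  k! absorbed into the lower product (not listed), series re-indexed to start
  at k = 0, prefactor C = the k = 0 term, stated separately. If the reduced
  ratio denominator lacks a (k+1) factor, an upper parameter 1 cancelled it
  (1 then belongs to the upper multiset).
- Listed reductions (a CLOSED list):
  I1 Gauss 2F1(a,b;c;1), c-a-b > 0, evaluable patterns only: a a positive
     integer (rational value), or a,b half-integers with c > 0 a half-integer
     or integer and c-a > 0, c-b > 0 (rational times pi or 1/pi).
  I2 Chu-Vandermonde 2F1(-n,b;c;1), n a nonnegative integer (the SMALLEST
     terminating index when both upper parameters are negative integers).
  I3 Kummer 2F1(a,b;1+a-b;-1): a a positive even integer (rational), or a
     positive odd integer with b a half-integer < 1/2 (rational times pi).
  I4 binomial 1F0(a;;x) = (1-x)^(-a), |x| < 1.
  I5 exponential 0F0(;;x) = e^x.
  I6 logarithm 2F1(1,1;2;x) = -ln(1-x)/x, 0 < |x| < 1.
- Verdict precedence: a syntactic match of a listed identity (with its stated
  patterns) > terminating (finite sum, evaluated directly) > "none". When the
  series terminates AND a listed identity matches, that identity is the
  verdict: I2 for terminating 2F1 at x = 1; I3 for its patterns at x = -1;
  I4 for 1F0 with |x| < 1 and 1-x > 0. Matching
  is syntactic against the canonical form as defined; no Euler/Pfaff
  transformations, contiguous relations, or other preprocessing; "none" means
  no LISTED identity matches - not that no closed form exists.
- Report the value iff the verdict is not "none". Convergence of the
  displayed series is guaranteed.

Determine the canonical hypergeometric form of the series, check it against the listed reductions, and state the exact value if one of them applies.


The series (x = 1/3) is 1F0: upper {7/8}, lower {-}, prefactor 6. Verdict (x = 1/3): the binomial series (I4) applies (the 1F0 binomial series: exponent -7/8, x = 1/3). Exact value: 6 * (2/3)^(-7/8).

The tell: from the first term 6: the two k-th powers (C = 6) combine into one argument.
Ratio: r(k) = (1/3) * (k+7/8) / [(k+1)] ; factor over Q: parameters, x = (1/3), and C = 6.


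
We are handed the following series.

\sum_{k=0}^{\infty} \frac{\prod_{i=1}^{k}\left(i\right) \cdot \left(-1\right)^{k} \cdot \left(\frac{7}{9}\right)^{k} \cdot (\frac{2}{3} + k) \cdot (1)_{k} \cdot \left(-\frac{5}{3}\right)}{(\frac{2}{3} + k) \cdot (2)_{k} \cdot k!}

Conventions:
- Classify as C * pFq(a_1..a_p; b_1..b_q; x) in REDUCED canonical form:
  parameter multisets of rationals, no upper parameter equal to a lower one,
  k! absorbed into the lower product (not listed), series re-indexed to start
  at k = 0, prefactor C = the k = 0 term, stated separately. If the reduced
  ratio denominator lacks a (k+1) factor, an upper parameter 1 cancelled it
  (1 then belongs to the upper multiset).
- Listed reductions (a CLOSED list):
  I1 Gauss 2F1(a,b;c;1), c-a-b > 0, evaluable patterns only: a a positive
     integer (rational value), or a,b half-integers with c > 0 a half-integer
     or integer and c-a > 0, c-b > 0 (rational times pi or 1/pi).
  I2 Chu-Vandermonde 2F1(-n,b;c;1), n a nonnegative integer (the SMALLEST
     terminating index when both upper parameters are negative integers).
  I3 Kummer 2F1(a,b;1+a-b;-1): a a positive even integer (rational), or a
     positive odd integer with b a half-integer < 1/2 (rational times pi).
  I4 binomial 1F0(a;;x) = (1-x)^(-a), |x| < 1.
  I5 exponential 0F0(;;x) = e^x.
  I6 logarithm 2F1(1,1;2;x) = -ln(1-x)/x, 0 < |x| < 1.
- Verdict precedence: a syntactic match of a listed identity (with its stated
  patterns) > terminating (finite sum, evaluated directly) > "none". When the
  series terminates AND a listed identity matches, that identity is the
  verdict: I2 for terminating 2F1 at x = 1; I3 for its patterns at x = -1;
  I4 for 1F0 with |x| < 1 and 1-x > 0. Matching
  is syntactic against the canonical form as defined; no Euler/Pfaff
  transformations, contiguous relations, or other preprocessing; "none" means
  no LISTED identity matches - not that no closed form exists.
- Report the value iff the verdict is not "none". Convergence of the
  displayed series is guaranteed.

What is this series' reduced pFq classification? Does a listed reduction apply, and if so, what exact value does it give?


Canonical form: C = -\frac{5}{3} times 2F1 with upper {1, 1}, lower {2}, x = -\frac{7}{9}. Verdict: the logarithmic series (I6) fires (the logarithm: parameters (1,1;2), x = -\frac{7}{9}). Exact value: \left(-\frac{15}{7}\right) \cdot \ln\left(\frac{16}{9}\right).

Structural cue: t_0 being -\frac{5}{3}, the factor k + 2/3 cancels (top and bottom), leaving prefactor -5/3.
Ratio: r(k) = -\frac{7}{9} * (k+1) (k+1) / [(k+2) (k+1)] - rational; roots negated = parameters, x = -\frac{7}{9}, C = -\frac{5}{3}.


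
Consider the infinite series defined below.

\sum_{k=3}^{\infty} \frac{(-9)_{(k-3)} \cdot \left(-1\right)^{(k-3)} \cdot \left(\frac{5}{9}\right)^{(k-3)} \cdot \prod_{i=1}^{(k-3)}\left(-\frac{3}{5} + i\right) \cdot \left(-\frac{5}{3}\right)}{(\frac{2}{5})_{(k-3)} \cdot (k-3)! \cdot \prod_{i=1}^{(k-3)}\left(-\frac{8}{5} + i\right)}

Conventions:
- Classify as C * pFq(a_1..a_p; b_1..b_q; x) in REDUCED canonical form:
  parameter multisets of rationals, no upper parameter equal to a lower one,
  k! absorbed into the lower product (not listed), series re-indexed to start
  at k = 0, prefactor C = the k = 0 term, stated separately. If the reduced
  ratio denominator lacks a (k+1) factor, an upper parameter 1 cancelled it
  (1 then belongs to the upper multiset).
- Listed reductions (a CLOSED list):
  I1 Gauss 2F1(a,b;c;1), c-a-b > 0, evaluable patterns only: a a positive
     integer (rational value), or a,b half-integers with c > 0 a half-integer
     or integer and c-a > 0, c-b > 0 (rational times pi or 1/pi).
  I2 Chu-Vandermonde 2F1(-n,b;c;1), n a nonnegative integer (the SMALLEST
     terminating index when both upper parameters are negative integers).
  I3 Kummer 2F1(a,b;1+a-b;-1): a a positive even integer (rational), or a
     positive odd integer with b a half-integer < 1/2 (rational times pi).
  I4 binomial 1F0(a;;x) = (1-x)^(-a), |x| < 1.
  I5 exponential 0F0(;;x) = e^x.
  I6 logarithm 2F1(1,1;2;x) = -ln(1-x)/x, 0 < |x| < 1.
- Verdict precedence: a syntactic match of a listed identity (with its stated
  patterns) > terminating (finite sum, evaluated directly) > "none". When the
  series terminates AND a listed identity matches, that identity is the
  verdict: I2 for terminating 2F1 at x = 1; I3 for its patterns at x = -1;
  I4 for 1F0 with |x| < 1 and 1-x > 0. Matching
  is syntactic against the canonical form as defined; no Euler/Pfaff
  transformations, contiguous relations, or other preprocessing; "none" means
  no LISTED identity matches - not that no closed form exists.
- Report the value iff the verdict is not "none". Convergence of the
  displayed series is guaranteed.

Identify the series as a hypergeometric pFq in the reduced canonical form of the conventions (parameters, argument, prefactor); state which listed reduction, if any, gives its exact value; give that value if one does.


Structural cue: t_0 being -\frac{5}{3}, the running product (C = -5/3) telescopes to a rising factorial.
Consecutive-term ratio: r(k) = -\frac{5}{9} * (k-9) / [(k-\frac{3}{5}) (k+1)] ; factor over Q: parameters, x = -\frac{5}{9}, and C = -\frac{5}{3}.

Classification (C = -\frac{5}{3}): 1F1 with upper {-9}, lower {-\frac{3}{5}}, argument x = -\frac{5}{9}. Verdict: terminating. (-9)_k vanishes past k = 9, leaving a 10-term sum, computed directly. Sum: \frac{665499483114038819395}{3501800893538373888}.


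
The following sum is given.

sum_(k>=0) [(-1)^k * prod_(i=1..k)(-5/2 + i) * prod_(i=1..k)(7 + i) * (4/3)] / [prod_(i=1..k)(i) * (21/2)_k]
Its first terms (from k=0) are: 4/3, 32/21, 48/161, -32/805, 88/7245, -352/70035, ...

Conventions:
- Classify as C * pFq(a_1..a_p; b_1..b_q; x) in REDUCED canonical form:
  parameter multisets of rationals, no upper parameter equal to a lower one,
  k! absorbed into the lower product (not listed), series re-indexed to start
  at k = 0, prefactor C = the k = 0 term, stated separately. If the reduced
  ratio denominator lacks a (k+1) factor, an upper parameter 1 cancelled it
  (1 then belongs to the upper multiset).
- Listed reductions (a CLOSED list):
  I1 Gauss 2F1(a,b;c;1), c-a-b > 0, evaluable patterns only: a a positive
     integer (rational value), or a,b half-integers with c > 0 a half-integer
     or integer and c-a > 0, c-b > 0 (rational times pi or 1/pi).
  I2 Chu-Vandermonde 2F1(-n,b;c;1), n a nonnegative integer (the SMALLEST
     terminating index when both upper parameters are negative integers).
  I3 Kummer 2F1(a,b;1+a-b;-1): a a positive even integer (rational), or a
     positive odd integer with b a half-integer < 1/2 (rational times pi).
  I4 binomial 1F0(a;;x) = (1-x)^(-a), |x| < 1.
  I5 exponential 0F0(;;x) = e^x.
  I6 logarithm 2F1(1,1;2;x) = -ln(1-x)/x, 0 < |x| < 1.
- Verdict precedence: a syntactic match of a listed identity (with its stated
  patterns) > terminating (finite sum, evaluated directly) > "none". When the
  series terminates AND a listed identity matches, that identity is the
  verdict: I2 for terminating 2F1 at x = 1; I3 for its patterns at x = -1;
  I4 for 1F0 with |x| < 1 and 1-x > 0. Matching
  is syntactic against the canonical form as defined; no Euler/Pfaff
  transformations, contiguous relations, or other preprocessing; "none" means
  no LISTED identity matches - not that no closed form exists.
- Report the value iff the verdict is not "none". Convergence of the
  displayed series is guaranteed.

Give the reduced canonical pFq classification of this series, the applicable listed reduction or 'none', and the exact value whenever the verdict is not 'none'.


Key observation: x = (-1) and the running product (C = 4/3) telescopes to a rising factorial.
Adjacent-term ratio: r(k) = (-1) * (k-3/2) (k+8) / [(k+21/2) (k+1)] ; factor over Q: parameters, x = (-1), and C = 4/3.

Reduced: x = -1, 2F1, upper = {-3/2, 8}, lower = {21/2}, C = 4/3. Verdict: Kummer (I3) fires (x = -1; c = 21/2 equals 1+a-b for upper {-3/2, 8}: listed pattern). Exact value: 4199/1344.


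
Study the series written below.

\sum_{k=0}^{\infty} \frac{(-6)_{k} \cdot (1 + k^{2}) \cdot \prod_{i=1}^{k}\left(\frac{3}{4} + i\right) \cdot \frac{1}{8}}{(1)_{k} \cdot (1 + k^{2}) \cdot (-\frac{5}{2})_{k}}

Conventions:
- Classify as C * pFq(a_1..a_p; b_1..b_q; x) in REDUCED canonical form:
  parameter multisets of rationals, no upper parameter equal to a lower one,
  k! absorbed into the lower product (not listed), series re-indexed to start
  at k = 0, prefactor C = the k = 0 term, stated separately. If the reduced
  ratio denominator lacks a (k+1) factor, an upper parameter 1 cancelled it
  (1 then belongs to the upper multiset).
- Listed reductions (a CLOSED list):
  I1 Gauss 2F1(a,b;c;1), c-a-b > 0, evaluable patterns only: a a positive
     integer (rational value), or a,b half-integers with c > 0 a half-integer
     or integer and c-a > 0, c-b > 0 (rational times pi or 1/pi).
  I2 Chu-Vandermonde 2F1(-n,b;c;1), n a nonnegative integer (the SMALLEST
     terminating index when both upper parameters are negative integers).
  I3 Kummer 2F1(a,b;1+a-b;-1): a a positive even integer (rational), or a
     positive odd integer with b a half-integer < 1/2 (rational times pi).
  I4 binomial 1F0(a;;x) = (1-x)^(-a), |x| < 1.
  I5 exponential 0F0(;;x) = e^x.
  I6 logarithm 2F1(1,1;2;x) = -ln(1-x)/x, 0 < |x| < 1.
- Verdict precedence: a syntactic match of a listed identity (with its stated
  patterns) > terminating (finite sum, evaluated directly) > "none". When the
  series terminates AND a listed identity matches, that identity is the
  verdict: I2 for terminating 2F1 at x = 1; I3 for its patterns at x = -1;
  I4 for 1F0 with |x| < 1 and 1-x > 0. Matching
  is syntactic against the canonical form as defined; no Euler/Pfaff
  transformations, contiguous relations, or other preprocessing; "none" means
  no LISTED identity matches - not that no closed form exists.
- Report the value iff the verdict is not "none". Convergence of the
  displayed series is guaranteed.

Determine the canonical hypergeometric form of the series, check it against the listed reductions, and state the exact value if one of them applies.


At argument 1: a 2F1 with upper {-6, \frac{7}{4}}, lower {-\frac{5}{2}}, scaled by C = \frac{1}{8}. Verdict: Chu-Vandermonde (I2) applies (terminating 2F1 at x = 1 with n = 6, b = 7/4, c = -\frac{5}{2}). Exact value: \frac{663}{2560}.

Key observation: x = 1 and the running product (C = 1/8) telescopes to a rising factorial.
Ratio: r(k) = 1 * (k-6) (k+\frac{7}{4}) / [(k-\frac{5}{2}) (k+1)] - rational in k. x = 1; t_0 = \frac{1}{8}; negate the roots.


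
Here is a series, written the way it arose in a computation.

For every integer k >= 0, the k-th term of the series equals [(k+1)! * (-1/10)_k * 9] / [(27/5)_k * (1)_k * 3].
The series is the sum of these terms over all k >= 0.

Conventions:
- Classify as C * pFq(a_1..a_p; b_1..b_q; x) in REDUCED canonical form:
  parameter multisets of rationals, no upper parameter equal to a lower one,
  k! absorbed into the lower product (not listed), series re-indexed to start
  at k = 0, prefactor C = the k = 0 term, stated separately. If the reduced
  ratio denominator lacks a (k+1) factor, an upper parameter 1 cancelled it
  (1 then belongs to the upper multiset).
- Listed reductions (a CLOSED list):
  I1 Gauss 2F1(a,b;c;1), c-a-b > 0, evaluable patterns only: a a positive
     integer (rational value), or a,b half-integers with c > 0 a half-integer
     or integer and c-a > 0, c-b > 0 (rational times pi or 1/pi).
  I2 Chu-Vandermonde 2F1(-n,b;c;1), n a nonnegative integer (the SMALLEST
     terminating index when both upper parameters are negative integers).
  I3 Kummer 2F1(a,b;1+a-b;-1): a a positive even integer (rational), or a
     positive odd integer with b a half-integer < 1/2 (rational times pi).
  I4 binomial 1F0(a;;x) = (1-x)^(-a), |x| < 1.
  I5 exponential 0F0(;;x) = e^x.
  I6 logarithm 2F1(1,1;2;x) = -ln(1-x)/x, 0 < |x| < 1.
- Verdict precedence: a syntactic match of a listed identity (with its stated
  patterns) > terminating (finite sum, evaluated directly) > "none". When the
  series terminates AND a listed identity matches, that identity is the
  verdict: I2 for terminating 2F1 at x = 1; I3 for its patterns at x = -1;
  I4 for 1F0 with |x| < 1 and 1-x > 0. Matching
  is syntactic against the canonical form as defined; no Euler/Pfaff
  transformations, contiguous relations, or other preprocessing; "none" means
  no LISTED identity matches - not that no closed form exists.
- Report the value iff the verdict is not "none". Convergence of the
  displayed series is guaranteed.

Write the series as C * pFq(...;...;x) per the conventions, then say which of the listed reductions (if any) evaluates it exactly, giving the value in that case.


Key step: t_0 being 3, the factorial ratio (C = 3) (k+a-1)!/(a-1)! is a rising factorial (a)_k.
Term ratio: r(k) = 1 * (k-1/10) (k+2) / [(k+27/5) (k+1)] - poly over poly, x = 1 from leading terms; C = 3 at k = 0.

Reduced: x = 1, 2F1, upper = {-1/10, 2}, lower = {27/5}, C = 3. Verdict: Gauss's theorem (I1) applies (x = 1: the Gamma ratio telescopes since c-a-b = 7/2 > 0 and a = 2 in Z>0). Value: 1496/525.


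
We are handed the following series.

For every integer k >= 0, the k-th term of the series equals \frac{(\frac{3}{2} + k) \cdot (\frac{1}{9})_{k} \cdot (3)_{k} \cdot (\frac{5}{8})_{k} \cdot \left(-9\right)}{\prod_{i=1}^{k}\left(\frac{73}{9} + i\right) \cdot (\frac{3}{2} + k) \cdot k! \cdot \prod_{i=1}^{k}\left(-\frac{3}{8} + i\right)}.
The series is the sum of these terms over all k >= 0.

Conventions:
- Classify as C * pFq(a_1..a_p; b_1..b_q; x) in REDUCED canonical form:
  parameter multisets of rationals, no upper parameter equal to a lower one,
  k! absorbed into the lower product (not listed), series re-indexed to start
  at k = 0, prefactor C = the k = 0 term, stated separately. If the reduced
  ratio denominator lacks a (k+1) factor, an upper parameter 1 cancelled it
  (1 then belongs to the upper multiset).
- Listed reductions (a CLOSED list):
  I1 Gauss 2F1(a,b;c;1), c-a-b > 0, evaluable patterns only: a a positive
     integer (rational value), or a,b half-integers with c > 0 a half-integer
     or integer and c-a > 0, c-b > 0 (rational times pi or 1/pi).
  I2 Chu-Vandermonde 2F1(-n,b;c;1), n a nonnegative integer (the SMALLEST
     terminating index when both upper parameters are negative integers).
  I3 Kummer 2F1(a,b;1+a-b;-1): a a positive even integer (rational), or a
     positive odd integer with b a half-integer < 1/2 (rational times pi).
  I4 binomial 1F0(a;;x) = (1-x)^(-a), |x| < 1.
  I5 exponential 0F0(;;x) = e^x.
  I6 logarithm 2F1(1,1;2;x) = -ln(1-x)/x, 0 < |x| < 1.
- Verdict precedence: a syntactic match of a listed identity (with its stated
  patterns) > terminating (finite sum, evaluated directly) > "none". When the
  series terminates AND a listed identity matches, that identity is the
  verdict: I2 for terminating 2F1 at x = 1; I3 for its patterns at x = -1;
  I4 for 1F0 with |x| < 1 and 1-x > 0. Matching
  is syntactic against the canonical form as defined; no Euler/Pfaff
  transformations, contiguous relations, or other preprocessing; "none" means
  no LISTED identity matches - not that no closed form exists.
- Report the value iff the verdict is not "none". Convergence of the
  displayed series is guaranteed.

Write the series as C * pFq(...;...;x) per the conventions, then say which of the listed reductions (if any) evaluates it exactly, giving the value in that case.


Structural cue: t_0 = -9 here, and the lower running product (C = -9, x = 1) is a rising factorial.
Adjacent-term ratio: r(k) = 1 * (k+\frac{1}{9}) (k+3) / [(k+\frac{82}{9}) (k+1)] - rational; roots negated = parameters, x = 1, C = -9.

Canonical form: C = -9 times 2F1 with upper {\frac{1}{9}, 3}, lower {\frac{82}{9}}, x = 1. Verdict: Gauss (I1, integer-parameter pattern) matches (x = 1: the Gamma ratio telescopes since c-a-b = 6 > 0 and a = 3 in Z>0). Its exact value is -\frac{16060}{1701}.
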